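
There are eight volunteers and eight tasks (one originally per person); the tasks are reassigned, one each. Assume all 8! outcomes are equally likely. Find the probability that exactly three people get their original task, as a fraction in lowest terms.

11/180

Favorable outcomes: C(8,3)·!5 = 56·44 = 2464.
Total outcomes: 8! = 40320.
Probability = 2464/40320 = 11/180.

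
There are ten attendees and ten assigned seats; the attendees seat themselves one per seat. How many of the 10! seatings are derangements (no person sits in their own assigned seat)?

!10 is the nearest integer to 10!/e.
10! = 3628800, and 3628800/e ≈ 1334960.92, so !10 = 1334961.

1334961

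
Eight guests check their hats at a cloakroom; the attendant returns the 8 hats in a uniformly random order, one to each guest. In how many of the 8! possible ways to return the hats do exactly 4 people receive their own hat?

630

Pick the 4 fixed positions: C(8,4) = 70 ways.
The other 4 form a derangement: !4 = 9.
Total: 70 × 9 = 630.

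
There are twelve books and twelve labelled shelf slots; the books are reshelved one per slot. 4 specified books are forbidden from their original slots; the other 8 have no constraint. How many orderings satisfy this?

339696000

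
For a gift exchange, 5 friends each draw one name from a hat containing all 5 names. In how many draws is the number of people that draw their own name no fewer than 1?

76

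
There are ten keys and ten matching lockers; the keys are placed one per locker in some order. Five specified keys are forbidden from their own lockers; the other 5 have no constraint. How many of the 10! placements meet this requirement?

Let A_j be the event that the j-th constrained one is fixed. By inclusion-exclusion over the 5 events:
Σ_{j=0}^{5} (-1)^j C(5,j)(10-j)!
= C(5,0)·10! - C(5,1)·9! + C(5,2)·8! - C(5,3)·7! + C(5,4)·6! - C(5,5)·5!
= 3628800 - 1814400 + 403200 - 50400 + 3600 - 120
= 2170680

2170680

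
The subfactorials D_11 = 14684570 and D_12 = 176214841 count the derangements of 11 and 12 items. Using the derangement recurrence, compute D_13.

2290792932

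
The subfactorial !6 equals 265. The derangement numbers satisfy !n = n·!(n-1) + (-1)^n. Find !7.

1854

!7 = 7·265 - 1 = 1854.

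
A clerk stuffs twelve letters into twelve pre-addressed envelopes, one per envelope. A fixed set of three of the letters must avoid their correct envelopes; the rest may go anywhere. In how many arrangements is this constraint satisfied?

369774720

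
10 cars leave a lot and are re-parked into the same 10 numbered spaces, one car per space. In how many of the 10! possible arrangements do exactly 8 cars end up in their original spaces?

45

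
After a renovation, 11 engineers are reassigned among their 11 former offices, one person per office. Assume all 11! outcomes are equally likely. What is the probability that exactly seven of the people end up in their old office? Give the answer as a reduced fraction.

Favorable outcomes: C(11,7)·!4 = 330·9 = 2970.
Total outcomes: 11! = 39916800.
Probability = 2970/39916800 = 1/13440.

1/13440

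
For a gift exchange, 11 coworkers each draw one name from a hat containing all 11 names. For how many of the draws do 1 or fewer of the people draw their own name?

29369141

# with exactly i fixed is C(11,i)·!(11-i); sum over i=0..1:
  i=0: C(11,0)·!11 = 1·14684570 = 14684570
  i=1: C(11,1)·!10 = 11·1334961 = 14684571
Total = 29369141.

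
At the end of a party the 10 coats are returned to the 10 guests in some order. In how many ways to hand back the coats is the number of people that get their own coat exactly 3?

Pick the 3 fixed positions: C(10,3) = 120 ways.
The remaining 7 must be deranged: !7 = 1854.
Total: 120 × 1854 = 222480.

222480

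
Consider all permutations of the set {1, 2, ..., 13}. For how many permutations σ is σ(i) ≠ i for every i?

!13 is the nearest integer to 13!/e.
13! = 6227020800, and 6227020800/e ≈ 2290792932.07, so !13 = 2290792932.

2290792932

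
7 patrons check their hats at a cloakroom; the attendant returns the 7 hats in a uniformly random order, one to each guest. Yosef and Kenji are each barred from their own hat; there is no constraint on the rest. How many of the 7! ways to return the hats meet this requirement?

3720

Inclusion-exclusion on the 2 forbidden self-matches:
Σ_{j=0}^{2} (-1)^j C(2,j)(7-j)!
= C(2,0)·7! - C(2,1)·6! + C(2,2)·5!
= 5040 - 1440 + 120
= 3720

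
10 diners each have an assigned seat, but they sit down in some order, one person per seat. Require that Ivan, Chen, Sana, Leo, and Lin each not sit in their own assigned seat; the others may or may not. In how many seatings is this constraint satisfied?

2170680

Let A_j be the event that the j-th constrained one is fixed. By inclusion-exclusion over the 5 events:
Σ_{j=0}^{5} (-1)^j C(5,j)(10-j)!
= C(5,0)·10! - C(5,1)·9! + C(5,2)·8! - C(5,3)·7! + C(5,4)·6! - C(5,5)·5!
= 3628800 - 1814400 + 403200 - 50400 + 3600 - 120
= 2170680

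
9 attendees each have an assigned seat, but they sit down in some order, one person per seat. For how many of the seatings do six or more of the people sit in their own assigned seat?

205

# with exactly i fixed is C(9,i)·!(9-i); sum over i=6..9:
  i=6: C(9,6)·!3 = 84·2 = 168
  i=7: C(9,7)·!2 = 36·1 = 36
  i=8: C(9,8)·!1 = 9·0 = 0
  i=9: C(9,9)·!0 = 1·1 = 1
Total = 205.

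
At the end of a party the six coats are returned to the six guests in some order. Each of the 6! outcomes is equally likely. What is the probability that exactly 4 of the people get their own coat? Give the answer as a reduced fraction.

Favorable outcomes: C(6,4)·!2 = 15·1 = 15.
Total outcomes: 6! = 720.
Probability = 15/720 = 1/48.

1/48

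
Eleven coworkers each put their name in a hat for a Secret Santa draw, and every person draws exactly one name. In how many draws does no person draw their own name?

!11 = 11! · Σ_{k=0}^{11} (-1)^k/k!
= 11! - 11!/1! + 11!/2! - 11!/3! + 11!/4! - 11!/5! + 11!/6! - 11!/7! + 11!/8! - 11!/9! + 11!/10! - 11!/11!
= 39916800 - 39916800 + 19958400 - 6652800 + 1663200 - 332640 + 55440 - 7920 + 990 - 110 + 11 - 1
= 14684570

14684570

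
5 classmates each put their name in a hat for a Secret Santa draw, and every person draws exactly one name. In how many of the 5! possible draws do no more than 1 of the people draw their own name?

89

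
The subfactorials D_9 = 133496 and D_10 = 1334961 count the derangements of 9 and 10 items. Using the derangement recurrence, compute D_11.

14684570

D_11 = (11-1)·(D_10 + D_9) = 10·(1334961 + 133496) = 10·1468457 = 14684570.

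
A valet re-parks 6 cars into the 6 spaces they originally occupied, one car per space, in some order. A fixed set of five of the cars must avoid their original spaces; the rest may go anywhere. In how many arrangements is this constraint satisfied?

Let A_j be the event that the j-th constrained one is fixed. By inclusion-exclusion over the 5 events:
Σ_{j=0}^{5} (-1)^j C(5,j)(6-j)!
= C(5,0)·6! - C(5,1)·5! + C(5,2)·4! - C(5,3)·3! + C(5,4)·2! - C(5,5)·1!
= 720 - 600 + 240 - 60 + 10 - 1
= 309

309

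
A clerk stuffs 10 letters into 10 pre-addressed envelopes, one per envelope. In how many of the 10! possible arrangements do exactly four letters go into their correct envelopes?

55650

Pick the 4 fixed positions: C(10,4) = 210 ways.
The other 6 form a derangement: !6 = 265.
Total: 210 × 265 = 55650.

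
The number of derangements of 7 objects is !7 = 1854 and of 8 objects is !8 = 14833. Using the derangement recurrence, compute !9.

!9 = (9-1)·(!8 + !7) = 8·(14833 + 1854) = 8·16687 = 133496.

133496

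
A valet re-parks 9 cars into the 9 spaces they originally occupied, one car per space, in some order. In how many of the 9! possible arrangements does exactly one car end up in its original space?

Choose which one of the 9 is fixed: C(9,1) = 9.
The remaining 8 must be deranged: !8 = 14833.
Total: 9 × 14833 = 133497.

133497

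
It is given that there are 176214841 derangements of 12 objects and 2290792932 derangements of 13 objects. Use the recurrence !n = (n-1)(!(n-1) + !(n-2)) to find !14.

32071101049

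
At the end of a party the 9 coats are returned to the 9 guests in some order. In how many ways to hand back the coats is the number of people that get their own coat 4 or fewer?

Sum C(9,i)·!(9-i) for i = 0..4:
  i=0: C(9,0)·!9 = 1·133496 = 133496
  i=1: C(9,1)·!8 = 9·14833 = 133497
  i=2: C(9,2)·!7 = 36·1854 = 66744
  i=3: C(9,3)·!6 = 84·265 = 22260
  i=4: C(9,4)·!5 = 126·44 = 5544
Total = 361541.

361541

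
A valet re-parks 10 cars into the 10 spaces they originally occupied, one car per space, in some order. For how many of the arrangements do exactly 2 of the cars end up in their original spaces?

Pick the 2 fixed positions: C(10,2) = 45 ways.
The remaining 8 must be deranged: !8 = 14833.
Total: 45 × 14833 = 667485.

667485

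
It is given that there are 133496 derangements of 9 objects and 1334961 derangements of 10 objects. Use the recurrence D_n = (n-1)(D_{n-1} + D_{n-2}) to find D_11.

14684570

D_11 = (11-1)·(D_10 + D_9) = 10·(1334961 + 133496) = 10·1468457 = 14684570.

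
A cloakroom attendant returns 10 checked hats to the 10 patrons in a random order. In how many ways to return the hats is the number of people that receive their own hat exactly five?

11088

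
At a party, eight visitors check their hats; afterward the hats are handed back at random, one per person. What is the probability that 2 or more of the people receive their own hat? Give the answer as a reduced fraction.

2131/8064

Favorable outcomes: Σ_{i≥2} C(8,i)·!(8-i) = 28·265 + 56·44 + 70·9 + 56·2 + 28·1 + 8·0 + 1·1 = 10655.
Total outcomes: 8! = 40320.
Probability = 10655/40320 = 2131/8064.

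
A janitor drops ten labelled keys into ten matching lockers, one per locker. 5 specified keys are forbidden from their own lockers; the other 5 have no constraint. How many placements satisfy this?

2170680

Let A_j be the event that the j-th constrained one is fixed. By inclusion-exclusion over the 5 events:
Σ_{j=0}^{5} (-1)^j C(5,j)(10-j)!
= C(5,0)·10! - C(5,1)·9! + C(5,2)·8! - C(5,3)·7! + C(5,4)·6! - C(5,5)·5!
= 3628800 - 1814400 + 403200 - 50400 + 3600 - 120
= 2170680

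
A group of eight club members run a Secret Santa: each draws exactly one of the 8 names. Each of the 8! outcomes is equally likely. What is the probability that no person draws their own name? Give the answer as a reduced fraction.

Favorable outcomes: !8 = 14833.
Total outcomes: 8! = 40320.
Probability = 14833/40320 = 2119/5760.

2119/5760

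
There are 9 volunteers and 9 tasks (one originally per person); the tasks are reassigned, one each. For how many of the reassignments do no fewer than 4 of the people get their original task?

6883

# with exactly i fixed is C(9,i)·!(9-i); sum over i=4..9:
  i=4: C(9,4)·!5 = 126·44 = 5544
  i=5: C(9,5)·!4 = 126·9 = 1134
  i=6: C(9,6)·!3 = 84·2 = 168
  i=7: C(9,7)·!2 = 36·1 = 36
  i=8: C(9,8)·!1 = 9·0 = 0
  i=9: C(9,9)·!0 = 1·1 = 1
Total = 6883.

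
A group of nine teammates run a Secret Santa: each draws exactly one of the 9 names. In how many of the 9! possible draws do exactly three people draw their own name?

22260

Choose which 3 of the 9 are fixed: C(9,3) = 84.
The remaining 6 must be deranged: !6 = 265.
Total: 84 × 265 = 22260.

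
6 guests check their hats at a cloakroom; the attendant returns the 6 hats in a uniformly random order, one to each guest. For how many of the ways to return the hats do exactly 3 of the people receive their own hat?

Choose which 3 of the 6 are fixed: C(6,3) = 20.
The remaining 3 must be deranged: !3 = 2.
Total: 20 × 2 = 40.

40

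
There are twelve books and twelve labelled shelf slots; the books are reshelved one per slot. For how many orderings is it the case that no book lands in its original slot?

176214841

The subfactorial !12 = [12!/e] (nearest integer).
12! = 479001600, and 479001600/e ≈ 176214840.93, so !12 = 176214841.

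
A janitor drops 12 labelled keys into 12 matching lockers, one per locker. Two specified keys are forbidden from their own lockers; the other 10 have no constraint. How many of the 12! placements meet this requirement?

Inclusion-exclusion on the 2 forbidden self-matches:
Σ_{j=0}^{2} (-1)^j C(2,j)(12-j)!
= C(2,0)·12! - C(2,1)·11! + C(2,2)·10!
= 479001600 - 79833600 + 3628800
= 402796800

402796800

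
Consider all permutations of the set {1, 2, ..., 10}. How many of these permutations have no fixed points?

1334961

Recurrence: !10 = 9·(!9 + !8).
!10 = 9·(133496 + 14833) = 9·148329 = 1334961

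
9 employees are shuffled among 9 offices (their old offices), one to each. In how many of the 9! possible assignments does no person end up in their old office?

!9 is the nearest integer to 9!/e.
9! = 362880, and 362880/e ≈ 133496.09, so !9 = 133496.

133496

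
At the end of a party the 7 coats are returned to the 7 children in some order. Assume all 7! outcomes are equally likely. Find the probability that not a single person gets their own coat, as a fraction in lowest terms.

103/280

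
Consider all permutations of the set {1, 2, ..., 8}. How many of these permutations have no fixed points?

!8 is the nearest integer to 8!/e.
8! = 40320, and 40320/e ≈ 14832.90, so !8 = 14833.

14833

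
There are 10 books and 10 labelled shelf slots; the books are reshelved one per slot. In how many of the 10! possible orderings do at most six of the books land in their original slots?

# with exactly i fixed is C(10,i)·!(10-i); sum over i=0..6:
  i=0: C(10,0)·!10 = 1·1334961 = 1334961
  i=1: C(10,1)·!9 = 10·133496 = 1334960
  i=2: C(10,2)·!8 = 45·14833 = 667485
  i=3: C(10,3)·!7 = 120·1854 = 222480
  i=4: C(10,4)·!6 = 210·265 = 55650
  i=5: C(10,5)·!5 = 252·44 = 11088
  i=6: C(10,6)·!4 = 210·9 = 1890
Total = 3628514.

3628514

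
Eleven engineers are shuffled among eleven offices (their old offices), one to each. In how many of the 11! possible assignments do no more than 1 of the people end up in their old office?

Sum C(11,i)·!(11-i) for i = 0..1:
  i=0: C(11,0)·!11 = 1·14684570 = 14684570
  i=1: C(11,1)·!10 = 11·1334961 = 14684571
Total = 29369141.

29369141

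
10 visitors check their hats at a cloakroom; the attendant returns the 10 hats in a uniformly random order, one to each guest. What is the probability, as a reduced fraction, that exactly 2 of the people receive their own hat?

2119/11520

Favorable outcomes: C(10,2)·!8 = 45·14833 = 667485.
Total outcomes: 10! = 3628800.
Probability = 667485/3628800 = 2119/11520.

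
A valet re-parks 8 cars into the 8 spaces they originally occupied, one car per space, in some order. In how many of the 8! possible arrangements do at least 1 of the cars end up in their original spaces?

# with exactly i fixed is C(8,i)·!(8-i); sum over i=1..8:
  i=1: C(8,1)·!7 = 8·1854 = 14832
  i=2: C(8,2)·!6 = 28·265 = 7420
  i=3: C(8,3)·!5 = 56·44 = 2464
  i=4: C(8,4)·!4 = 70·9 = 630
  i=5: C(8,5)·!3 = 56·2 = 112
  i=6: C(8,6)·!2 = 28·1 = 28
  i=7: C(8,7)·!1 = 8·0 = 0
  i=8: C(8,8)·!0 = 1·1 = 1
Total = 25487.

25487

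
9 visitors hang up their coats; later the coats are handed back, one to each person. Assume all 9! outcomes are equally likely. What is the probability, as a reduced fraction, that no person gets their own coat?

Favorable outcomes: !9 = 133496.
Total outcomes: 9! = 362880.
Probability = 133496/362880 = 16687/45360.

16687/45360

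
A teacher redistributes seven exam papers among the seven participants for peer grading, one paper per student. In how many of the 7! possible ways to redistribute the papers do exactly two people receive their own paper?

Choose which 2 of the 7 are fixed: C(7,2) = 21.
The remaining 5 must be deranged: !5 = 44.
Total: 21 × 44 = 924.

924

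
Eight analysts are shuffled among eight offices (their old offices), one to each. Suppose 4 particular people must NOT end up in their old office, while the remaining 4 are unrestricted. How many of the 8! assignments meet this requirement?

24024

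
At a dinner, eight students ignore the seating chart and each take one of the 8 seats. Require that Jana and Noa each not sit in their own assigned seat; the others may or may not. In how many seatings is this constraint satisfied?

30960

Inclusion-exclusion on the 2 forbidden self-matches:
Σ_{j=0}^{2} (-1)^j C(2,j)(8-j)!
= C(2,0)·8! - C(2,1)·7! + C(2,2)·6!
= 40320 - 10080 + 720
= 30960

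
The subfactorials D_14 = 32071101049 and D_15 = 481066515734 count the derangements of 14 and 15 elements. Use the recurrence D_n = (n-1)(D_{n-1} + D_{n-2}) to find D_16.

7697064251745

D_16 = (16-1)·(D_15 + D_14) = 15·(481066515734 + 32071101049) = 15·513137616783 = 7697064251745.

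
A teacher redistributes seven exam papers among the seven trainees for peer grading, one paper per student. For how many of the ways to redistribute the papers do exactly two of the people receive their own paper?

Pick the 2 fixed positions: C(7,2) = 21 ways.
The other 5 form a derangement: !5 = 44.
Total: 21 × 44 = 924.

924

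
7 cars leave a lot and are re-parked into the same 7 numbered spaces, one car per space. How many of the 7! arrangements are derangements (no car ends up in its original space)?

1854

Recurrence: !7 = 6·(!6 + !5).
!7 = 6·(265 + 44) = 6·309 = 1854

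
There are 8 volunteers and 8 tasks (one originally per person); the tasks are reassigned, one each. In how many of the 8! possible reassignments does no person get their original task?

14833

By inclusion-exclusion, !8 = Σ (-1)^k · 8!/k! for k=0..8
= 8! - 8!/1! + 8!/2! - 8!/3! + 8!/4! - 8!/5! + 8!/6! - 8!/7! + 8!/8!
= 40320 - 40320 + 20160 - 6720 + 1680 - 336 + 56 - 8 + 1
= 14833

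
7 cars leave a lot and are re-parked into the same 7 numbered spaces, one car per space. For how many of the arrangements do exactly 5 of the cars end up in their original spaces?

Choose which 5 of the 7 are fixed: C(7,5) = 21.
The other 2 form a derangement: !2 = 1.
Total: 21 × 1 = 21.

21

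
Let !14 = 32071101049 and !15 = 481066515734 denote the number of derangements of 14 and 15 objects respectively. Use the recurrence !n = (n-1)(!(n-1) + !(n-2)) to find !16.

7697064251745

!16 = (16-1)·(!15 + !14) = 15·(481066515734 + 32071101049) = 15·513137616783 = 7697064251745.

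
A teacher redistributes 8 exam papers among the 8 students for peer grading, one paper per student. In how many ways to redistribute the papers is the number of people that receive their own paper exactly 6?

Choose which 6 of the 8 are fixed: C(8,6) = 28.
The remaining 2 must be deranged: !2 = 1.
Total: 28 × 1 = 28.

28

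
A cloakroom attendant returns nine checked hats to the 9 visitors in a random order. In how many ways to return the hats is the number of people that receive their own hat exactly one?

133497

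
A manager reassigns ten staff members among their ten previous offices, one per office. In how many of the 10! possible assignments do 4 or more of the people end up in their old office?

68914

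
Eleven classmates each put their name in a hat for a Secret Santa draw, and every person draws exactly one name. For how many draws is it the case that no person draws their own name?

14684570

By inclusion-exclusion, !11 = Σ (-1)^k · 11!/k! for k=0..11
= 11! - 11!/1! + 11!/2! - 11!/3! + 11!/4! - 11!/5! + 11!/6! - 11!/7! + 11!/8! - 11!/9! + 11!/10! - 11!/11!
= 39916800 - 39916800 + 19958400 - 6652800 + 1663200 - 332640 + 55440 - 7920 + 990 - 110 + 11 - 1
= 14684570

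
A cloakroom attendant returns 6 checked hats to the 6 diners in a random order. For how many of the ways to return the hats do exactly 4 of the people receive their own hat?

15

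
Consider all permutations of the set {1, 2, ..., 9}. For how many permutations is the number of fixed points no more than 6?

362843

Sum C(9,i)·!(9-i) for i = 0..6:
  i=0: C(9,0)·!9 = 1·133496 = 133496
  i=1: C(9,1)·!8 = 9·14833 = 133497
  i=2: C(9,2)·!7 = 36·1854 = 66744
  i=3: C(9,3)·!6 = 84·265 = 22260
  i=4: C(9,4)·!5 = 126·44 = 5544
  i=5: C(9,5)·!4 = 126·9 = 1134
  i=6: C(9,6)·!3 = 84·2 = 168
Total = 362843.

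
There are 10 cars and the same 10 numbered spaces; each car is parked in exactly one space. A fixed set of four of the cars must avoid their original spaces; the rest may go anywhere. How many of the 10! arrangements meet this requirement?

2399760

Inclusion-exclusion on the 4 forbidden self-matches:
Σ_{j=0}^{4} (-1)^j C(4,j)(10-j)!
= C(4,0)·10! - C(4,1)·9! + C(4,2)·8! - C(4,3)·7! + C(4,4)·6!
= 3628800 - 1451520 + 241920 - 20160 + 720
= 2399760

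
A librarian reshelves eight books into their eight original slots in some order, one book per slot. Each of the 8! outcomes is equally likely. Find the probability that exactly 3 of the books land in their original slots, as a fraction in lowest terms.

11/180

Favorable outcomes: C(8,3)·!5 = 56·44 = 2464.
Total outcomes: 8! = 40320.
Probability = 2464/40320 = 11/180.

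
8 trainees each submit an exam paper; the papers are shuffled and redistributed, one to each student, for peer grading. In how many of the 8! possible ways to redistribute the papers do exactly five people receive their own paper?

Choose which 5 of the 8 are fixed: C(8,5) = 56.
The remaining 3 must be deranged: !3 = 2.
Total: 56 × 2 = 112.

112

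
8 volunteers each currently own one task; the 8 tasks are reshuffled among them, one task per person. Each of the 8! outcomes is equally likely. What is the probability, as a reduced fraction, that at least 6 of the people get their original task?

29/40320

Favorable outcomes: Σ_{i≥6} C(8,i)·!(8-i) = 28·1 + 8·0 + 1·1 = 29.
Total outcomes: 8! = 40320.
Probability = 29/40320 = 29/40320.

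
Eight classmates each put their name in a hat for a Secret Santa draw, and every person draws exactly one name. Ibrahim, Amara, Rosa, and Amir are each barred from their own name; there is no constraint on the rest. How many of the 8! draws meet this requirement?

24024

Inclusion-exclusion on the 4 forbidden self-matches:
Σ_{j=0}^{4} (-1)^j C(4,j)(8-j)!
= C(4,0)·8! - C(4,1)·7! + C(4,2)·6! - C(4,3)·5! + C(4,4)·4!
= 40320 - 20160 + 4320 - 480 + 24
= 24024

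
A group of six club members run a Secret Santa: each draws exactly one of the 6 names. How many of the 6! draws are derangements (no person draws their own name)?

265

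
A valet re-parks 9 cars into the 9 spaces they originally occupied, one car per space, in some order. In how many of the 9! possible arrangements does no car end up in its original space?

133496

By inclusion-exclusion, !9 = Σ (-1)^k · 9!/k! for k=0..9
= 9! - 9!/1! + 9!/2! - 9!/3! + 9!/4! - 9!/5! + 9!/6! - 9!/7! + 9!/8! - 9!/9!
= 362880 - 362880 + 181440 - 60480 + 15120 - 3024 + 504 - 72 + 9 - 1
= 133496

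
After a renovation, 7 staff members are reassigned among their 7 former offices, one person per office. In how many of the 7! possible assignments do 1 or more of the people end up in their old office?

# with exactly i fixed is C(7,i)·!(7-i); sum over i=1..7:
  i=1: C(7,1)·!6 = 7·265 = 1855
  i=2: C(7,2)·!5 = 21·44 = 924
  i=3: C(7,3)·!4 = 35·9 = 315
  i=4: C(7,4)·!3 = 35·2 = 70
  i=5: C(7,5)·!2 = 21·1 = 21
  i=6: C(7,6)·!1 = 7·0 = 0
  i=7: C(7,7)·!0 = 1·1 = 1
Total = 3186.

3186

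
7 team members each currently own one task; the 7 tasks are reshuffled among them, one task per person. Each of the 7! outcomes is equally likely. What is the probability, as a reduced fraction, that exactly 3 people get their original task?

Favorable outcomes: C(7,3)·!4 = 35·9 = 315.
Total outcomes: 7! = 5040.
Probability = 315/5040 = 1/16.

1/16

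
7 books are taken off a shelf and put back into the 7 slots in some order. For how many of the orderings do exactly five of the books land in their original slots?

Pick the 5 fixed positions: C(7,5) = 21 ways.
The other 2 form a derangement: !2 = 1.
Total: 21 × 1 = 21.

21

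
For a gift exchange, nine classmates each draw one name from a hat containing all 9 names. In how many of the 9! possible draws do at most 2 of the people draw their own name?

333737

# with exactly i fixed is C(9,i)·!(9-i); sum over i=0..2:
  i=0: C(9,0)·!9 = 1·133496 = 133496
  i=1: C(9,1)·!8 = 9·14833 = 133497
  i=2: C(9,2)·!7 = 36·1854 = 66744
Total = 333737.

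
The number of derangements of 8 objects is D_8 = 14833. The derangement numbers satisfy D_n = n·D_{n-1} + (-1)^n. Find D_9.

D_9 = 9·14833 - 1 = 133496.

133496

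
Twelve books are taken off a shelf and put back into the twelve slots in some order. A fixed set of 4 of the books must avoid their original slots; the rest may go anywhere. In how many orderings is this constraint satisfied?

339696000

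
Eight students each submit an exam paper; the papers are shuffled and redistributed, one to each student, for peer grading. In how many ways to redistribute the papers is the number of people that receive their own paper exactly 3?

2464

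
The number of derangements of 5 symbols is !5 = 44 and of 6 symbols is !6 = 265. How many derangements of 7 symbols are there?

1854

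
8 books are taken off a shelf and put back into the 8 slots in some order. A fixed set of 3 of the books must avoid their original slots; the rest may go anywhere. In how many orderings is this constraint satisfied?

27240

Inclusion-exclusion on the 3 forbidden self-matches:
Σ_{j=0}^{3} (-1)^j C(3,j)(8-j)!
= C(3,0)·8! - C(3,1)·7! + C(3,2)·6! - C(3,3)·5!
= 40320 - 15120 + 2160 - 120
= 27240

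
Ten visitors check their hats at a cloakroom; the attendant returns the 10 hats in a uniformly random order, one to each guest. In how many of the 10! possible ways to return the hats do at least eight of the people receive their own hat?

# with exactly i fixed is C(10,i)·!(10-i); sum over i=8..10:
  i=8: C(10,8)·!2 = 45·1 = 45
  i=9: C(10,9)·!1 = 10·0 = 0
  i=10: C(10,10)·!0 = 1·1 = 1
Total = 46.

46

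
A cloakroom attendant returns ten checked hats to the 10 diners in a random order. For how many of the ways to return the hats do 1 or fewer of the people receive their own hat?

# with exactly i fixed is C(10,i)·!(10-i); sum over i=0..1:
  i=0: C(10,0)·!10 = 1·1334961 = 1334961
  i=1: C(10,1)·!9 = 10·133496 = 1334960
Total = 2669921.

2669921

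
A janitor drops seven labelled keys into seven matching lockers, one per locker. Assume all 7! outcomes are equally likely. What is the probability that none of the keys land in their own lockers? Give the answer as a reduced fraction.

103/280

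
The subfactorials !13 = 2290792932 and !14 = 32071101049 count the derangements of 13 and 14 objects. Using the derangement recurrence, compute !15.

!15 = (15-1)·(!14 + !13) = 14·(32071101049 + 2290792932) = 14·34361893981 = 481066515734.

481066515734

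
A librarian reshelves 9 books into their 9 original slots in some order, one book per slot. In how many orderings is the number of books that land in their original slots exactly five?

1134

Pick the 5 fixed positions: C(9,5) = 126 ways.
The remaining 4 must be deranged: !4 = 9.
Total: 126 × 9 = 1134.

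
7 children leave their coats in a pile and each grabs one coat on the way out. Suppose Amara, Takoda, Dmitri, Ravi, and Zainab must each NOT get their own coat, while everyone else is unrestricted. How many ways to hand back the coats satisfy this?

2428

Inclusion-exclusion on the 5 forbidden self-matches:
Σ_{j=0}^{5} (-1)^j C(5,j)(7-j)!
= C(5,0)·7! - C(5,1)·6! + C(5,2)·5! - C(5,3)·4! + C(5,4)·3! - C(5,5)·2!
= 5040 - 3600 + 1200 - 240 + 30 - 2
= 2428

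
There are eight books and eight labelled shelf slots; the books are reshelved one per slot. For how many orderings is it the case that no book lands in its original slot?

The number of derangements of 8 is !8 = Σ_{k=0}^{8} (-1)^k·8!/k!
= 8! - 8!/1! + 8!/2! - 8!/3! + 8!/4! - 8!/5! + 8!/6! - 8!/7! + 8!/8!
= 40320 - 40320 + 20160 - 6720 + 1680 - 336 + 56 - 8 + 1
= 14833

14833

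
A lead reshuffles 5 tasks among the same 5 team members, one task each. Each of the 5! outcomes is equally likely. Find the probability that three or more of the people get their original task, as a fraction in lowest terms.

11/120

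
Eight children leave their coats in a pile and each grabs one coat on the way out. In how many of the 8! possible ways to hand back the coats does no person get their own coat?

14833

The subfactorial !8 = [8!/e] (nearest integer).
8! = 40320, and 40320/e ≈ 14832.90, so !8 = 14833.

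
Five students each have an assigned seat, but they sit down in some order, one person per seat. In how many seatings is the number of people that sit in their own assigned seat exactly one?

45

Choose which one of the 5 is fixed: C(5,1) = 5.
The other 4 form a derangement: !4 = 9.
Total: 5 × 9 = 45.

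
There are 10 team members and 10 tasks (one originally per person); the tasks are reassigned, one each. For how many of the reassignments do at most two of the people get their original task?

3337406

Sum C(10,i)·!(10-i) for i = 0..2:
  i=0: C(10,0)·!10 = 1·1334961 = 1334961
  i=1: C(10,1)·!9 = 10·133496 = 1334960
  i=2: C(10,2)·!8 = 45·14833 = 667485
Total = 3337406.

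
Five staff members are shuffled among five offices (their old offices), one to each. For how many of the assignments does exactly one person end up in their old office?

45

Choose which one of the 5 is fixed: C(5,1) = 5.
The other 4 form a derangement: !4 = 9.
Total: 5 × 9 = 45.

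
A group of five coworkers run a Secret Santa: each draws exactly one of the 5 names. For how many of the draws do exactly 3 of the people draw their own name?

10

Pick the 3 fixed positions: C(5,3) = 10 ways.
The other 2 form a derangement: !2 = 1.
Total: 10 × 1 = 10.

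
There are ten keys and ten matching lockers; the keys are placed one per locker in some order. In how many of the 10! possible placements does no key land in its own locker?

1334961

By inclusion-exclusion, !10 = Σ (-1)^k · 10!/k! for k=0..10
= 10! - 10!/1! + 10!/2! - 10!/3! + 10!/4! - 10!/5! + 10!/6! - 10!/7! + 10!/8! - 10!/9! + 10!/10!
= 3628800 - 3628800 + 1814400 - 604800 + 151200 - 30240 + 5040 - 720 + 90 - 10 + 1
= 1334961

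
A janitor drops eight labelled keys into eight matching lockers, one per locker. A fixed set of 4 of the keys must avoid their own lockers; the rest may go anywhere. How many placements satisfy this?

Inclusion-exclusion on the 4 forbidden self-matches:
Σ_{j=0}^{4} (-1)^j C(4,j)(8-j)!
= C(4,0)·8! - C(4,1)·7! + C(4,2)·6! - C(4,3)·5! + C(4,4)·4!
= 40320 - 20160 + 4320 - 480 + 24
= 24024

24024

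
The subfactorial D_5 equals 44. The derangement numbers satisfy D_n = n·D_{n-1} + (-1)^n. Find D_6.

D_6 = 6·44 + 1 = 265.

265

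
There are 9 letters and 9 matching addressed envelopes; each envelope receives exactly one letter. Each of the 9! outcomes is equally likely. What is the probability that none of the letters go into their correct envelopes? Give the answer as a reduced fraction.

Favorable outcomes: !9 = 133496.
Total outcomes: 9! = 362880.
Probability = 133496/362880 = 16687/45360.

16687/45360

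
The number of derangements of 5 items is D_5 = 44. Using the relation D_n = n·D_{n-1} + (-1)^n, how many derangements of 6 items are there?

265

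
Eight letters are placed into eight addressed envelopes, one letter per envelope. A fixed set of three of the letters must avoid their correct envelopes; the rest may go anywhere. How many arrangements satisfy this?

27240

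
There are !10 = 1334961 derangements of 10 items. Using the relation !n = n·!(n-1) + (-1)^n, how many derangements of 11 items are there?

!11 = 11·1334961 - 1 = 14684570.

14684570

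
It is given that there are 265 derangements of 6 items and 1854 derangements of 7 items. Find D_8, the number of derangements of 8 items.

14833

D_8 = (8-1)·(D_7 + D_6) = 7·(1854 + 265) = 7·2119 = 14833.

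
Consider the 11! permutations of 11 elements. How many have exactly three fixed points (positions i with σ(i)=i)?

Pick the 3 fixed positions: C(11,3) = 165 ways.
The remaining 8 must be deranged: !8 = 14833.
Total: 165 × 14833 = 2447445.

2447445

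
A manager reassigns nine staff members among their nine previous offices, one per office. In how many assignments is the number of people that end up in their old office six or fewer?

# with exactly i fixed is C(9,i)·!(9-i); sum over i=0..6:
  i=0: C(9,0)·!9 = 1·133496 = 133496
  i=1: C(9,1)·!8 = 9·14833 = 133497
  i=2: C(9,2)·!7 = 36·1854 = 66744
  i=3: C(9,3)·!6 = 84·265 = 22260
  i=4: C(9,4)·!5 = 126·44 = 5544
  i=5: C(9,5)·!4 = 126·9 = 1134
  i=6: C(9,6)·!3 = 84·2 = 168
Total = 362843.

362843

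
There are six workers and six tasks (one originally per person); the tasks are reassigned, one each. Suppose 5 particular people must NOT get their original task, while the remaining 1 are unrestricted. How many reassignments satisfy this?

Inclusion-exclusion on the 5 forbidden self-matches:
Σ_{j=0}^{5} (-1)^j C(5,j)(6-j)!
= C(5,0)·6! - C(5,1)·5! + C(5,2)·4! - C(5,3)·3! + C(5,4)·2! - C(5,5)·1!
= 720 - 600 + 240 - 60 + 10 - 1
= 309

309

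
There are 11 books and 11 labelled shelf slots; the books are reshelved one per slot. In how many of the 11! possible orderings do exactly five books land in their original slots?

122430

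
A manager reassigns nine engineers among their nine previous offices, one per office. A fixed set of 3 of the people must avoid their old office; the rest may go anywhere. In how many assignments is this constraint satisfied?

256320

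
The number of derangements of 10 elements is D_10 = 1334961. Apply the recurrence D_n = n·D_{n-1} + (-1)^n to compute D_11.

14684570

D_11 = 11·1334961 - 1 = 14684570.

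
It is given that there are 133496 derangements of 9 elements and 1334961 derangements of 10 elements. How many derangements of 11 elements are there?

D_11 = (11-1)·(D_10 + D_9) = 10·(1334961 + 133496) = 10·1468457 = 14684570.

14684570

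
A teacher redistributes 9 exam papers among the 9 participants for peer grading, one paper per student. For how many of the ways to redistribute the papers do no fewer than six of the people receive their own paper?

Sum C(9,i)·!(9-i) for i = 6..9:
  i=6: C(9,6)·!3 = 84·2 = 168
  i=7: C(9,7)·!2 = 36·1 = 36
  i=8: C(9,8)·!1 = 9·0 = 0
  i=9: C(9,9)·!0 = 1·1 = 1
Total = 205.

205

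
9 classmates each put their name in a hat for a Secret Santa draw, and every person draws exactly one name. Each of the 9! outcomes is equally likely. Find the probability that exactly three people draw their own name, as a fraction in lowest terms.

53/864

Favorable outcomes: C(9,3)·!6 = 84·265 = 22260.
Total outcomes: 9! = 362880.
Probability = 22260/362880 = 53/864.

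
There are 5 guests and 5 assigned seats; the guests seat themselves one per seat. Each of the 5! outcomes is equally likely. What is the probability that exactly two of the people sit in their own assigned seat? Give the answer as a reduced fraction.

1/6

Favorable outcomes: C(5,2)·!3 = 10·2 = 20.
Total outcomes: 5! = 120.
Probability = 20/120 = 1/6.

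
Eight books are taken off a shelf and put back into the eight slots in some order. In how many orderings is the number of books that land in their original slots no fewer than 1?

25487

Sum C(8,i)·!(8-i) for i = 1..8:
  i=1: C(8,1)·!7 = 8·1854 = 14832
  i=2: C(8,2)·!6 = 28·265 = 7420
  i=3: C(8,3)·!5 = 56·44 = 2464
  i=4: C(8,4)·!4 = 70·9 = 630
  i=5: C(8,5)·!3 = 56·2 = 112
  i=6: C(8,6)·!2 = 28·1 = 28
  i=7: C(8,7)·!1 = 8·0 = 0
  i=8: C(8,8)·!0 = 1·1 = 1
Total = 25487.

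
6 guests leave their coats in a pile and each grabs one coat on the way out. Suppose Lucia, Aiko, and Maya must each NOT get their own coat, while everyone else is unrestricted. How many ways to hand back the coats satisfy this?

Inclusion-exclusion on the 3 forbidden self-matches:
Σ_{j=0}^{3} (-1)^j C(3,j)(6-j)!
= C(3,0)·6! - C(3,1)·5! + C(3,2)·4! - C(3,3)·3!
= 720 - 360 + 72 - 6
= 426

426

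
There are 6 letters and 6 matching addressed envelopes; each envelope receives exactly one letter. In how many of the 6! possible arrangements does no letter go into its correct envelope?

265

!6 = 6! · Σ_{k=0}^{6} (-1)^k/k!
= 6! - 6!/1! + 6!/2! - 6!/3! + 6!/4! - 6!/5! + 6!/6!
= 720 - 720 + 360 - 120 + 30 - 6 + 1
= 265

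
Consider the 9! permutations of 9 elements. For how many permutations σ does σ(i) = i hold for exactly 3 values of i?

22260

Pick the 3 fixed positions: C(9,3) = 84 ways.
The other 6 form a derangement: !6 = 265.
Total: 84 × 265 = 22260.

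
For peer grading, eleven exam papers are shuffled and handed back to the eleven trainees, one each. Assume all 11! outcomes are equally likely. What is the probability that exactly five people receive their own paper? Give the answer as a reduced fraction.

53/17280

Favorable outcomes: C(11,5)·!6 = 462·265 = 122430.
Total outcomes: 11! = 39916800.
Probability = 122430/39916800 = 53/17280.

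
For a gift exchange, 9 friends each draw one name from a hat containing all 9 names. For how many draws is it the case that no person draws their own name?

133496

The number of derangements of 9 is !9 = Σ_{k=0}^{9} (-1)^k·9!/k!
= 9! - 9!/1! + 9!/2! - 9!/3! + 9!/4! - 9!/5! + 9!/6! - 9!/7! + 9!/8! - 9!/9!
= 362880 - 362880 + 181440 - 60480 + 15120 - 3024 + 504 - 72 + 9 - 1
= 133496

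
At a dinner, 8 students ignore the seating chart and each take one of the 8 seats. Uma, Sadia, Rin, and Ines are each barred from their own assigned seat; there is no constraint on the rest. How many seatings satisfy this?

Inclusion-exclusion on the 4 forbidden self-matches:
Σ_{j=0}^{4} (-1)^j C(4,j)(8-j)!
= C(4,0)·8! - C(4,1)·7! + C(4,2)·6! - C(4,3)·5! + C(4,4)·4!
= 40320 - 20160 + 4320 - 480 + 24
= 24024

24024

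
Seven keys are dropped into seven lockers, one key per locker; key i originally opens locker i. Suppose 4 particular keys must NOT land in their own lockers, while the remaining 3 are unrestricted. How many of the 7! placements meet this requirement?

2790

Inclusion-exclusion on the 4 forbidden self-matches:
Σ_{j=0}^{4} (-1)^j C(4,j)(7-j)!
= C(4,0)·7! - C(4,1)·6! + C(4,2)·5! - C(4,3)·4! + C(4,4)·3!
= 5040 - 2880 + 720 - 96 + 6
= 2790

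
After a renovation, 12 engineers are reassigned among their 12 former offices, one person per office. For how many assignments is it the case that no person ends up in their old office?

176214841

The number of derangements of 12 is !12 = Σ_{k=0}^{12} (-1)^k·12!/k!
= 12! - 12!/1! + 12!/2! - 12!/3! + 12!/4! - 12!/5! + 12!/6! - 12!/7! + 12!/8! - 12!/9! + 12!/10! - 12!/11! + 12!/12!
= 479001600 - 479001600 + 239500800 - 79833600 + 19958400 - 3991680 + 665280 - 95040 + 11880 - 1320 + 132 - 12 + 1
= 176214841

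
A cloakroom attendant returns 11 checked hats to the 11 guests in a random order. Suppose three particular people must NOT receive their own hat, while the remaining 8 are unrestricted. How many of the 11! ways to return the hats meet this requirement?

Inclusion-exclusion on the 3 forbidden self-matches:
Σ_{j=0}^{3} (-1)^j C(3,j)(11-j)!
= C(3,0)·11! - C(3,1)·10! + C(3,2)·9! - C(3,3)·8!
= 39916800 - 10886400 + 1088640 - 40320
= 30078720

30078720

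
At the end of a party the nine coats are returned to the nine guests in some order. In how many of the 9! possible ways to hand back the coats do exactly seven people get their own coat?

36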